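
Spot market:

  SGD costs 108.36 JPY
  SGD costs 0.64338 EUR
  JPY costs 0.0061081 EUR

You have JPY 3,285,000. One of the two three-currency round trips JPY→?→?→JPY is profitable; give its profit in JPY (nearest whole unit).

Profit: JPY 94,426

Profitable loop is JPY → EUR → SGD → JPY:
JPY 3,285,000 × 0.0061081 = EUR 20,065.11
EUR 20,065.11 ÷ 0.64338 = SGD 31,187.03
SGD 31,187.03 × 108.36 = JPY 3,379,426
Profit = JPY 3,379,426 − JPY 3,285,000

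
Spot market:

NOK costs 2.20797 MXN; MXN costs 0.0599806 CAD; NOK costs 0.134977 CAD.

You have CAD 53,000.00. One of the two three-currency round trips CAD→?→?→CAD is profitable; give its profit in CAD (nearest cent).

Profitable loop is CAD → MXN → NOK → CAD:
CAD 53,000.00 ÷ 0.0599806 = MXN 883,619.04
MXN 883,619.04 ÷ 2.20797 = NOK 400,195.22
NOK 400,195.22 × 0.134977 = CAD 54,017.15
Profit = CAD 54,017.15 − CAD 53,000.00

Profit: CAD 1,017.15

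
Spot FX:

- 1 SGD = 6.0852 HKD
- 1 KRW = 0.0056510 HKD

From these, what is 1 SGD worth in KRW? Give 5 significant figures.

SGD/KRW = 1076.8

1 SGD × 6.0852 = 6.0852 HKD
6.0852 HKD ÷ 0.0056510 = 1076.84 KRW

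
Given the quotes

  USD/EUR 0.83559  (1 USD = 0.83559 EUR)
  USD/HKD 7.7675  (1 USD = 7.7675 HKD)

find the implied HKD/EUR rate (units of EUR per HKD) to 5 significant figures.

1 HKD ÷ 7.7675 = 0.128742 USD
0.128742 USD × 0.83559 = 0.107575 EUR

HKD/EUR = 0.10758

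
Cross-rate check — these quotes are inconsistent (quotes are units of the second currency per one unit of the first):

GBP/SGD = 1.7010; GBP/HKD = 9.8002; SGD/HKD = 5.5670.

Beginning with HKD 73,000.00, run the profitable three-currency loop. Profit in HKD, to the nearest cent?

Profitable loop is HKD → SGD → GBP → HKD:
HKD 73,000.00 ÷ 5.5670 = SGD 13,112.99
SGD 13,112.99 ÷ 1.7010 = GBP 7,708.99
GBP 7,708.99 × 9.8002 = HKD 75,549.62
Profit = HKD 75,549.62 − HKD 73,000.00

Profit: HKD 2,549.62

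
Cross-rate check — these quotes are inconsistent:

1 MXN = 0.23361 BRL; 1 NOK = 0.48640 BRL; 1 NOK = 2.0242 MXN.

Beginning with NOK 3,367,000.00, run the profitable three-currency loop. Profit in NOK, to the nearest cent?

Profit: NOK 96,313.71

Profitable loop is NOK → BRL → MXN → NOK:
NOK 3,367,000.00 × 0.48640 = BRL 1,637,708.80
BRL 1,637,708.80 ÷ 0.23361 = MXN 7,010,439.62
MXN 7,010,439.62 ÷ 2.0242 = NOK 3,463,313.71
Profit = NOK 3,463,313.71 − NOK 3,367,000.00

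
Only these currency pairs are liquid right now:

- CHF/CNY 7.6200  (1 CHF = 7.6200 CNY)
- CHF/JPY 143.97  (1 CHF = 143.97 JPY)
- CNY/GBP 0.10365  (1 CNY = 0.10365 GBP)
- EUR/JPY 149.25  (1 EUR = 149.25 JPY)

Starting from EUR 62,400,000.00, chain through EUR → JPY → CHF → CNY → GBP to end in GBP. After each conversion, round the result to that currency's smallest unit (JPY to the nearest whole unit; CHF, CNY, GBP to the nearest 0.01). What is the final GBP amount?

EUR 62,400,000.00 × 149.25 = JPY 9,313,200,000
JPY 9,313,200,000 ÷ 143.97 = CHF 64,688,476.77
CHF 64,688,476.77 × 7.6200 = CNY 492,926,192.99
CNY 492,926,192.99 × 0.10365 = GBP 51,091,799.90

GBP 51,091,799.90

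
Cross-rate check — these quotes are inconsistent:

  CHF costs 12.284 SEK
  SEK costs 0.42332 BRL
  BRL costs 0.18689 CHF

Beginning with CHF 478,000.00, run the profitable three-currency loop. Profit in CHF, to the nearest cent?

Profit: CHF 13,850.64

Profitable loop is CHF → BRL → SEK → CHF:
CHF 478,000.00 ÷ 0.18689 = BRL 2,557,654.24
BRL 2,557,654.24 ÷ 0.42332 = SEK 6,041,893.21
SEK 6,041,893.21 ÷ 12.284 = CHF 491,850.64
Profit = CHF 491,850.64 − CHF 478,000.00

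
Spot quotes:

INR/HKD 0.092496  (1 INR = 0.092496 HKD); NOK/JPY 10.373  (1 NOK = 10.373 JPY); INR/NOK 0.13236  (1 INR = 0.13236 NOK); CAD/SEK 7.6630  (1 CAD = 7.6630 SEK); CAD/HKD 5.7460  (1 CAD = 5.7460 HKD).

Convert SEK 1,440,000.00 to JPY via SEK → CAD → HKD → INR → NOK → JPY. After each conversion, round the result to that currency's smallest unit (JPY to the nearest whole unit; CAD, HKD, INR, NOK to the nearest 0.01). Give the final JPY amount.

JPY 16,027,562

SEK 1,440,000.00 ÷ 7.6630 = CAD 187,915.96
CAD 187,915.96 × 5.7460 = HKD 1,079,765.11
HKD 1,079,765.11 ÷ 0.092496 = INR 11,673,641.13
INR 11,673,641.13 × 0.13236 = NOK 1,545,123.14
NOK 1,545,123.14 × 10.373 = JPY 16,027,562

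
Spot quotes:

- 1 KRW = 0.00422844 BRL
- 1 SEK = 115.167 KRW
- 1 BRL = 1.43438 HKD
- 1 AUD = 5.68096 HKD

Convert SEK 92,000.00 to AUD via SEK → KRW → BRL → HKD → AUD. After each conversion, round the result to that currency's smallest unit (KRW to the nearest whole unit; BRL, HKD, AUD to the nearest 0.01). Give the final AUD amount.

SEK 92,000.00 × 115.167 = KRW 10,595,364
KRW 10,595,364 × 0.00422844 = BRL 44,801.86
BRL 44,801.86 × 1.43438 = HKD 64,262.89
HKD 64,262.89 ÷ 5.68096 = AUD 11,311.98

AUD 11,311.98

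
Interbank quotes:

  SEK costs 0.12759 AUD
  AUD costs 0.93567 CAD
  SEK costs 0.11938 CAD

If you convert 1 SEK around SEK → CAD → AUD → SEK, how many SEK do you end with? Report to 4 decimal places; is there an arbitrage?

Around SEK → CAD → AUD → SEK: 1 × 0.11938 ÷ 0.93567 ÷ 0.12759 = 0.999982
Product ≈ 1 (deviation 0.002%, within rounding noise).

1.0000 (no arbitrage)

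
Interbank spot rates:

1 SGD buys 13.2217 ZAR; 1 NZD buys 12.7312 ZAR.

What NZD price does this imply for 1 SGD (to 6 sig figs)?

SGD/NZD = 1.03853

1 SGD × 13.2217 = 13.2217 ZAR
13.2217 ZAR ÷ 12.7312 = 1.03853 NZD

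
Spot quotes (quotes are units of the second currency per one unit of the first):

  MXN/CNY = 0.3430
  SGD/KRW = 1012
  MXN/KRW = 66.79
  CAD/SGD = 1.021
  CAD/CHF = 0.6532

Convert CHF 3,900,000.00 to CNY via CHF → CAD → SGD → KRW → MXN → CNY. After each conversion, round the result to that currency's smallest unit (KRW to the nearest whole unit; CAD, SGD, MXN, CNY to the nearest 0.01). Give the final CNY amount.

CNY 31,681,618.67

CHF 3,900,000.00 ÷ 0.6532 = CAD 5,970,606.25
CAD 5,970,606.25 × 1.021 = SGD 6,095,988.98
SGD 6,095,988.98 × 1012 = KRW 6,169,140,848
KRW 6,169,140,848 ÷ 66.79 = MXN 92,366,235.18
MXN 92,366,235.18 × 0.3430 = CNY 31,681,618.67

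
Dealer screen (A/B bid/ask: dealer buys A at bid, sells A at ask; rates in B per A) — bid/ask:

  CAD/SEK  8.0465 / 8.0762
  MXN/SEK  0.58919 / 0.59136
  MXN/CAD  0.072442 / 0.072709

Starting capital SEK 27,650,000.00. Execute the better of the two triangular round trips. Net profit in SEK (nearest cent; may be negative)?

Best loop SEK → CAD → MXN → SEK:
SEK 27,650,000.00 ÷ 8.0762 (buy CAD at ask) = CAD 3,423,639.83
CAD 3,423,639.83 ÷ 0.072709 (buy MXN at ask) = MXN 47,086,878.25
MXN 47,086,878.25 × 0.58919 (sell MXN at bid) = SEK 27,743,117.80

Net profit: SEK 93,117.80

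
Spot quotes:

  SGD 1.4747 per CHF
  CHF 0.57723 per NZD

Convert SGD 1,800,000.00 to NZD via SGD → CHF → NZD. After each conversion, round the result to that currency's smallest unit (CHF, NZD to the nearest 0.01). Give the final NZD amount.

NZD 2,114,559.60

SGD 1,800,000.00 ÷ 1.4747 = CHF 1,220,587.24
CHF 1,220,587.24 ÷ 0.57723 = NZD 2,114,559.60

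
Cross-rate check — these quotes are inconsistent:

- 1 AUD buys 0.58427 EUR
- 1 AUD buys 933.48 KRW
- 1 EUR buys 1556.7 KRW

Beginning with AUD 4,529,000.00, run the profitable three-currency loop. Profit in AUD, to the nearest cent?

Profitable loop is AUD → KRW → EUR → AUD:
AUD 4,529,000.00 × 933.48 = KRW 4,227,730,920
KRW 4,227,730,920 ÷ 1556.7 = EUR 2,715,828.95
EUR 2,715,828.95 ÷ 0.58427 = AUD 4,648,243.01
Profit = AUD 4,648,243.01 − AUD 4,529,000.00

Profit: AUD 119,243.01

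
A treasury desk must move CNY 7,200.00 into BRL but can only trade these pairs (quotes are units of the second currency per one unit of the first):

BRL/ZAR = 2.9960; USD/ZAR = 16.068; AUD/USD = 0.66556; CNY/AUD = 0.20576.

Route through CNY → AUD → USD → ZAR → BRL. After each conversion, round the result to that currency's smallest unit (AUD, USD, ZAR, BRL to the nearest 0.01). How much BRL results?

BRL 5,288.12

CNY 7,200.00 × 0.20576 = AUD 1,481.47
AUD 1,481.47 × 0.66556 = USD 986.01
USD 986.01 × 16.068 = ZAR 15,843.21
ZAR 15,843.21 ÷ 2.9960 = BRL 5,288.12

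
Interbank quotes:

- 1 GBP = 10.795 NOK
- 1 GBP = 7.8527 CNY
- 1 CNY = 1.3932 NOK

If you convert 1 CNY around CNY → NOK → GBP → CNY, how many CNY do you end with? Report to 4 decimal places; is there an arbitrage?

1.0135 (arbitrage exists)

Around CNY → NOK → GBP → CNY: 1 × 1.3932 ÷ 10.795 × 7.8527 = 1.013467
Product > 1; profitable direction is CNY → NOK → GBP → CNY.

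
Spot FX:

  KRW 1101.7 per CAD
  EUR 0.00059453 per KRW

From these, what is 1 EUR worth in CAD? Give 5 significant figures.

EUR/CAD = 1.5267

1 EUR ÷ 0.00059453 = 1682 KRW
1682 KRW ÷ 1101.7 = 1.52673 CAD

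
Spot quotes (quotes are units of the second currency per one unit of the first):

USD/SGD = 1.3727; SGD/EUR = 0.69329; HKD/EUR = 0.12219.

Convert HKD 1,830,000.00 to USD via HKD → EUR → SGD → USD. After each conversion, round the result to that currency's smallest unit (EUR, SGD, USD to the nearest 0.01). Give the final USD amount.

HKD 1,830,000.00 × 0.12219 = EUR 223,607.70
EUR 223,607.70 ÷ 0.69329 = SGD 322,531.26
SGD 322,531.26 ÷ 1.3727 = USD 234,961.22

USD 234,961.22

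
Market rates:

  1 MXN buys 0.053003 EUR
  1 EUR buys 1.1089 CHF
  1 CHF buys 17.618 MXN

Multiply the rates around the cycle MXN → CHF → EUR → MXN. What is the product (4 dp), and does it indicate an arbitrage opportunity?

0.9657 (arbitrage exists)

Around MXN → CHF → EUR → MXN: 1 ÷ 17.618 ÷ 1.1089 ÷ 0.053003 = 0.965719
Product < 1; profitable direction is MXN → EUR → CHF → MXN.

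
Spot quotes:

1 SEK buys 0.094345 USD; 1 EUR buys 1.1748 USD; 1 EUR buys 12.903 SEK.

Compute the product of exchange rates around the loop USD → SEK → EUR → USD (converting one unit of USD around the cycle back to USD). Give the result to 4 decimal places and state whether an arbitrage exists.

0.9651 (arbitrage exists)

Around USD → SEK → EUR → USD: 1 ÷ 0.094345 ÷ 12.903 × 1.1748 = 0.965060
Product < 1; profitable direction is USD → EUR → SEK → USD.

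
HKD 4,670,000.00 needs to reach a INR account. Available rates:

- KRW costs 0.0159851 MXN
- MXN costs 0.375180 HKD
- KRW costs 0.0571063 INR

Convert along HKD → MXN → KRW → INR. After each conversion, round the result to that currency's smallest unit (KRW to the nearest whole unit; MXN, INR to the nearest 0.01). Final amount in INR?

HKD 4,670,000.00 ÷ 0.375180 = MXN 12,447,358.60
MXN 12,447,358.60 ÷ 0.0159851 = KRW 778,685,063
KRW 778,685,063 × 0.0571063 = INR 44,467,822.81

INR 44,467,822.81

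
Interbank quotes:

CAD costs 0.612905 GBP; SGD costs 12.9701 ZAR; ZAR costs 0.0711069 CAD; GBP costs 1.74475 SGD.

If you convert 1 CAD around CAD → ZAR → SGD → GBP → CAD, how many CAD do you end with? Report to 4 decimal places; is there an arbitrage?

Around CAD → ZAR → SGD → GBP → CAD: 1 ÷ 0.0711069 ÷ 12.9701 ÷ 1.74475 ÷ 0.612905 = 1.013955
Product > 1; profitable direction is CAD → ZAR → SGD → GBP → CAD.

1.0140 (arbitrage exists)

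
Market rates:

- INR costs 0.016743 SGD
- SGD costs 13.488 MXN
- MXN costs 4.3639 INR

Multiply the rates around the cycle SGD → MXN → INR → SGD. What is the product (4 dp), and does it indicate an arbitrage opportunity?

0.9855 (arbitrage exists)

Around SGD → MXN → INR → SGD: 1 × 13.488 × 4.3639 × 0.016743 = 0.985498
Product < 1; profitable direction is SGD → INR → MXN → SGD.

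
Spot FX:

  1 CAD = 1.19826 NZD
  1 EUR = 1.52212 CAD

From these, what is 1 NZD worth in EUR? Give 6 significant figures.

1 NZD ÷ 1.19826 = 0.834543 CAD
0.834543 CAD ÷ 1.52212 = 0.548277 EUR

NZD/EUR = 0.548277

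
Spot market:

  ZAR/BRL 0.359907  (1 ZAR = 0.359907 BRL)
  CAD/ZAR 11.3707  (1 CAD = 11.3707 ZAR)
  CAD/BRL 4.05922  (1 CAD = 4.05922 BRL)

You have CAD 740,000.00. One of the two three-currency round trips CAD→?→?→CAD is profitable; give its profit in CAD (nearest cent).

Profit: CAD 6,047.75

Profitable loop is CAD → ZAR → BRL → CAD:
CAD 740,000.00 × 11.3707 = ZAR 8,414,318.00
ZAR 8,414,318.00 × 0.359907 = BRL 3,028,371.95
BRL 3,028,371.95 ÷ 4.05922 = CAD 746,047.75
Profit = CAD 746,047.75 − CAD 740,000.00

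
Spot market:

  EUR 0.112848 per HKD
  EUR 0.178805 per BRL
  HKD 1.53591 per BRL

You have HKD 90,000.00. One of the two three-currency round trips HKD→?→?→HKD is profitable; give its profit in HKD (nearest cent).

Profitable loop is HKD → BRL → EUR → HKD:
HKD 90,000.00 ÷ 1.53591 = BRL 58,597.18
BRL 58,597.18 × 0.178805 = EUR 10,477.47
EUR 10,477.47 ÷ 0.112848 = HKD 92,845.86
Profit = HKD 92,845.86 − HKD 90,000.00

Profit: HKD 2,845.86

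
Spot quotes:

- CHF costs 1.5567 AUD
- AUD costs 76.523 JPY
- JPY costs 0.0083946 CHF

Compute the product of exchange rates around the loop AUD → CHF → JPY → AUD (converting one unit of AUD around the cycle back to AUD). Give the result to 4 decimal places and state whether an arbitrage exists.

1.0000 (no arbitrage)

Around AUD → CHF → JPY → AUD: 1 ÷ 1.5567 ÷ 0.0083946 ÷ 76.523 = 1.000007
Product ≈ 1 (deviation 0.001%, within rounding noise).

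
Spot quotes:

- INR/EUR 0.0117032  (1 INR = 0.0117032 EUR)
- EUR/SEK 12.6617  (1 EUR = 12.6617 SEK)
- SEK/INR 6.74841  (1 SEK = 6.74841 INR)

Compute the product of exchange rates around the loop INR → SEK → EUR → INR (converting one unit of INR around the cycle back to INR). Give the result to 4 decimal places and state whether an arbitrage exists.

1.0000 (no arbitrage)

Around INR → SEK → EUR → INR: 1 ÷ 6.74841 ÷ 12.6617 ÷ 0.0117032 = 1.000004
Product ≈ 1 (deviation 0.000%, within rounding noise).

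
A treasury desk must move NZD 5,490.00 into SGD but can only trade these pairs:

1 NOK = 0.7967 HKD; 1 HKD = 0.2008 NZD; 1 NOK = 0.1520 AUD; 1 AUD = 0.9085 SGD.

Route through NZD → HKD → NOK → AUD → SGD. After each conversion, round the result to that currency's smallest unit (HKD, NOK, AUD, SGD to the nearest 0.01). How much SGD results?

NZD 5,490.00 ÷ 0.2008 = HKD 27,340.64
HKD 27,340.64 ÷ 0.7967 = NOK 34,317.36
NOK 34,317.36 × 0.1520 = AUD 5,216.24
AUD 5,216.24 × 0.9085 = SGD 4,738.95

SGD 4,738.95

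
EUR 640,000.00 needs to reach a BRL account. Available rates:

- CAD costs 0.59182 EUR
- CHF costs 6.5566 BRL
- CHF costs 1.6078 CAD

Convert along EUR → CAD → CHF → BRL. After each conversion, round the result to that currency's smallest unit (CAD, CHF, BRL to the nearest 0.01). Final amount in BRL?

BRL 4,409,983.91

EUR 640,000.00 ÷ 0.59182 = CAD 1,081,409.89
CAD 1,081,409.89 ÷ 1.6078 = CHF 672,602.25
CHF 672,602.25 × 6.5566 = BRL 4,409,983.91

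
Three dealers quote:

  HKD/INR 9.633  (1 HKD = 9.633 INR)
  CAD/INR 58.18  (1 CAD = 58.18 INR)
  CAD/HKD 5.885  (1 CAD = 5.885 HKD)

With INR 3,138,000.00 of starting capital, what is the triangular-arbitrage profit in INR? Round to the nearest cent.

Profitable loop is INR → HKD → CAD → INR:
INR 3,138,000.00 ÷ 9.633 = HKD 325,755.22
HKD 325,755.22 ÷ 5.885 = CAD 55,353.48
CAD 55,353.48 × 58.18 = INR 3,220,465.33
Profit = INR 3,220,465.33 − INR 3,138,000.00

Profit: INR 82,465.33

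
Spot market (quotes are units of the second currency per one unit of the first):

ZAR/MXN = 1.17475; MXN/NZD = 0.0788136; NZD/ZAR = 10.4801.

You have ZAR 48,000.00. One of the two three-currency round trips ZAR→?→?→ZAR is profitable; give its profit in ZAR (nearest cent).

Profit: ZAR 1,468.55

Profitable loop is ZAR → NZD → MXN → ZAR:
ZAR 48,000.00 ÷ 10.4801 = NZD 4,580.11
NZD 4,580.11 ÷ 0.0788136 = MXN 58,113.18
MXN 58,113.18 ÷ 1.17475 = ZAR 49,468.55
Profit = ZAR 49,468.55 − ZAR 48,000.00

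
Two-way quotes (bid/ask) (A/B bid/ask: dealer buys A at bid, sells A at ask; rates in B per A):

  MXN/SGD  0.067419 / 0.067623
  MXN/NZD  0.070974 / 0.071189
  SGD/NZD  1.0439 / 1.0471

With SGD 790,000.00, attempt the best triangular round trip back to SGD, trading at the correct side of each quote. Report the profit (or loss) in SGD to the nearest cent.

Best loop SGD → MXN → NZD → SGD:
SGD 790,000.00 ÷ 0.067623 (buy MXN at ask) = MXN 11,682,415.75
MXN 11,682,415.75 × 0.070974 (sell MXN at bid) = NZD 829,147.78
NZD 829,147.78 ÷ 1.0471 (buy SGD at ask) = SGD 791,851.57

Net profit: SGD 1,851.57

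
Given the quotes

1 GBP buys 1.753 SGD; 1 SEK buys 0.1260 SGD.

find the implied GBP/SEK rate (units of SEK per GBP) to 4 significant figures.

GBP/SEK = 13.91

1 GBP × 1.753 = 1.753 SGD
1.753 SGD ÷ 0.1260 = 13.9127 SEK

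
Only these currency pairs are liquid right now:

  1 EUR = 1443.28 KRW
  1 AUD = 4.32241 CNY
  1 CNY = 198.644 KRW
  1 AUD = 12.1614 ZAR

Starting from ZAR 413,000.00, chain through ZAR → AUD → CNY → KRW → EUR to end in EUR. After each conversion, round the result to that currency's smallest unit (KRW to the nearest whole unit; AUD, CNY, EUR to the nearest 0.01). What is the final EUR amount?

EUR 20,203.07

ZAR 413,000.00 ÷ 12.1614 = AUD 33,959.91
AUD 33,959.91 × 4.32241 = CNY 146,788.65
CNY 146,788.65 × 198.644 = KRW 29,158,685
KRW 29,158,685 ÷ 1443.28 = EUR 20,203.07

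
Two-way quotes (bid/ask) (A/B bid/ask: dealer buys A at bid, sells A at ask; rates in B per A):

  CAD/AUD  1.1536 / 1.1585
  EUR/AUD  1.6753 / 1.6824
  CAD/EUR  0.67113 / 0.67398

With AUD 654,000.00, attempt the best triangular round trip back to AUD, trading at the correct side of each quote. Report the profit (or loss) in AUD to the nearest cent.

Net profit: AUD 11,360.06

Best loop AUD → EUR → CAD → AUD:
AUD 654,000.00 ÷ 1.6824 (buy EUR at ask) = EUR 388,730.39
EUR 388,730.39 ÷ 0.67398 (buy CAD at ask) = CAD 576,768.43
CAD 576,768.43 × 1.1536 (sell CAD at bid) = AUD 665,360.06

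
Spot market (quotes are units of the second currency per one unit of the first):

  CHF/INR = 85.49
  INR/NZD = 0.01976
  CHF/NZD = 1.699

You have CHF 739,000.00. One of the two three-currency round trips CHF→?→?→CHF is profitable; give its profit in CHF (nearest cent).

Profit: CHF 4,251.10

Profitable loop is CHF → NZD → INR → CHF:
CHF 739,000.00 × 1.699 = NZD 1,255,561.00
NZD 1,255,561.00 ÷ 0.01976 = INR 63,540,536.44
INR 63,540,536.44 ÷ 85.49 = CHF 743,251.10
Profit = CHF 743,251.10 − CHF 739,000.00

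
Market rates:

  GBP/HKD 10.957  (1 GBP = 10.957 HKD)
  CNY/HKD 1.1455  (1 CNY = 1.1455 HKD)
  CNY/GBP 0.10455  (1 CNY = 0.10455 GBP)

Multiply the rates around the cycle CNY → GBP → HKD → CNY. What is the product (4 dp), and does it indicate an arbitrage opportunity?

1.0000 (no arbitrage)

Around CNY → GBP → HKD → CNY: 1 × 0.10455 × 10.957 ÷ 1.1455 = 1.000047
Product ≈ 1 (deviation 0.005%, within rounding noise).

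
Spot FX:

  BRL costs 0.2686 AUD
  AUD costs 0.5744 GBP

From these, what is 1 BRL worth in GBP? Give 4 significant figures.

BRL/GBP = 0.1543

1 BRL × 0.2686 = 0.2686 AUD
0.2686 AUD × 0.5744 = 0.154284 GBP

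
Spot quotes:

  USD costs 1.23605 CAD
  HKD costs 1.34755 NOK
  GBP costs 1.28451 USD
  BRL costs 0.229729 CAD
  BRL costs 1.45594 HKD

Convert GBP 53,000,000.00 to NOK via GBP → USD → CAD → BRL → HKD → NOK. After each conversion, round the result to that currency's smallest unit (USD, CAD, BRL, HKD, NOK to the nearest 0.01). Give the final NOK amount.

NOK 718,657,466.90

GBP 53,000,000.00 × 1.28451 = USD 68,079,030.00
USD 68,079,030.00 × 1.23605 = CAD 84,149,085.03
CAD 84,149,085.03 ÷ 0.229729 = BRL 366,297,180.72
BRL 366,297,180.72 × 1.45594 = HKD 533,306,717.30
HKD 533,306,717.30 × 1.34755 = NOK 718,657,466.90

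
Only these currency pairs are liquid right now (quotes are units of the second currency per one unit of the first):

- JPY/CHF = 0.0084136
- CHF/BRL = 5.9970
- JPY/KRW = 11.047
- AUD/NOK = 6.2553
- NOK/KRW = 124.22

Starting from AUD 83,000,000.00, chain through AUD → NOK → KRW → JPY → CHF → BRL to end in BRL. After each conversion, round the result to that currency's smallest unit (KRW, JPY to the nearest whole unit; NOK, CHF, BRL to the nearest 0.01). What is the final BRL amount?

AUD 83,000,000.00 × 6.2553 = NOK 519,189,900.00
NOK 519,189,900.00 × 124.22 = KRW 64,493,769,378
KRW 64,493,769,378 ÷ 11.047 = JPY 5,838,125,227
JPY 5,838,125,227 × 0.0084136 = CHF 49,119,650.41
CHF 49,119,650.41 × 5.9970 = BRL 294,570,543.51

BRL 294,570,543.51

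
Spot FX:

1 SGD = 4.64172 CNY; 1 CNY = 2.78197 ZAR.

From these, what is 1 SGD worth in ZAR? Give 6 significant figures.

1 SGD × 4.64172 = 4.64172 CNY
4.64172 CNY × 2.78197 = 12.9131 ZAR

SGD/ZAR = 12.9131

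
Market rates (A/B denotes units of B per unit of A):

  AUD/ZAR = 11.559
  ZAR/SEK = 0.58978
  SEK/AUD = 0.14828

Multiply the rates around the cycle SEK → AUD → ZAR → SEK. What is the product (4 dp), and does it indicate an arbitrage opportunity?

1.0109 (arbitrage exists)

Around SEK → AUD → ZAR → SEK: 1 × 0.14828 × 11.559 × 0.58978 = 1.010864
Product > 1; profitable direction is SEK → AUD → ZAR → SEK.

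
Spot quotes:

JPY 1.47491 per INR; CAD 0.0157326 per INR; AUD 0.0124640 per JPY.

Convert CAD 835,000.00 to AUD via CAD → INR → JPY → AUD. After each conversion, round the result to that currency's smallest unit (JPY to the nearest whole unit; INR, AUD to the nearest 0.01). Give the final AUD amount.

AUD 975,683.44

CAD 835,000.00 ÷ 0.0157326 = INR 53,074,507.71
INR 53,074,507.71 × 1.47491 = JPY 78,280,122
JPY 78,280,122 × 0.0124640 = AUD 975,683.44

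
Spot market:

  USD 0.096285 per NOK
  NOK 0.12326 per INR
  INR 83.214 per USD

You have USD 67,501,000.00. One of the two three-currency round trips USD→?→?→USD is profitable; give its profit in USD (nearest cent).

Profit: USD 848,133.02

Profitable loop is USD → NOK → INR → USD:
USD 67,501,000.00 ÷ 0.096285 = NOK 701,054,162.12
NOK 701,054,162.12 ÷ 0.12326 = INR 5,687,604,755.17
INR 5,687,604,755.17 ÷ 83.214 = USD 68,349,133.02
Profit = USD 68,349,133.02 − USD 67,501,000.00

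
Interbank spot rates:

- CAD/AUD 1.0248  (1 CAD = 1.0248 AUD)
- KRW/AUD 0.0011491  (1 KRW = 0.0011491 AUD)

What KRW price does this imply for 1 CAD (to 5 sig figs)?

CAD/KRW = 891.83

1 CAD × 1.0248 = 1.0248 AUD
1.0248 AUD ÷ 0.0011491 = 891.828 KRW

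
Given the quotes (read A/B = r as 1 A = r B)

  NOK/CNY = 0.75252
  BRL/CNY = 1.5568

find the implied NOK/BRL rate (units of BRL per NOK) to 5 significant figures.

1 NOK × 0.75252 = 0.75252 CNY
0.75252 CNY ÷ 1.5568 = 0.483376 BRL

NOK/BRL = 0.48338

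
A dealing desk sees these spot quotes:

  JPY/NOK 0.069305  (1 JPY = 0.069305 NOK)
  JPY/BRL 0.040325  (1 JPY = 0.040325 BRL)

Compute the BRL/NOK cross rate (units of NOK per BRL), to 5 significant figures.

1 BRL ÷ 0.040325 = 24.7985 JPY
24.7985 JPY × 0.069305 = 1.71866 NOK

BRL/NOK = 1.7187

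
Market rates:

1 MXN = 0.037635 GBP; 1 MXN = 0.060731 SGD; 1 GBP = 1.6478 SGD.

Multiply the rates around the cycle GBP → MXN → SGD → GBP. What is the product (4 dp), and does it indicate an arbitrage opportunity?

Around GBP → MXN → SGD → GBP: 1 ÷ 0.037635 × 0.060731 ÷ 1.6478 = 0.979296
Product < 1; profitable direction is GBP → SGD → MXN → GBP.

0.9793 (arbitrage exists)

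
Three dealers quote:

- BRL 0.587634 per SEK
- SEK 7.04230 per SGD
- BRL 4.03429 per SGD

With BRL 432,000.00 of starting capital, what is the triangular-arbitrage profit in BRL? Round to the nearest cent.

Profitable loop is BRL → SGD → SEK → BRL:
BRL 432,000.00 ÷ 4.03429 = SGD 107,082.04
SGD 107,082.04 × 7.04230 = SEK 754,103.84
SEK 754,103.84 × 0.587634 = BRL 443,137.06
Profit = BRL 443,137.06 − BRL 432,000.00

Profit: BRL 11,137.06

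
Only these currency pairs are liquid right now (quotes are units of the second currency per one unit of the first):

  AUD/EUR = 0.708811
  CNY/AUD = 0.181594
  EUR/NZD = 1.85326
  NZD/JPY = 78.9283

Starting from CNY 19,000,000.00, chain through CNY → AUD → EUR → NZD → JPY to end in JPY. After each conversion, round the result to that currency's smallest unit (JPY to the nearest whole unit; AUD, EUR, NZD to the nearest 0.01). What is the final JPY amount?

CNY 19,000,000.00 × 0.181594 = AUD 3,450,286.00
AUD 3,450,286.00 × 0.708811 = EUR 2,445,600.67
EUR 2,445,600.67 × 1.85326 = NZD 4,532,333.90
NZD 4,532,333.90 × 78.9283 = JPY 357,729,410

JPY 357,729,410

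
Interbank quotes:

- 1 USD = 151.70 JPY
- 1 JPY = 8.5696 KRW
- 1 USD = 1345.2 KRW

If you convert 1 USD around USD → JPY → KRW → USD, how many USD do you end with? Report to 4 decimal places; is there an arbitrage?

Around USD → JPY → KRW → USD: 1 × 151.70 × 8.5696 ÷ 1345.2 = 0.966405
Product < 1; profitable direction is USD → KRW → JPY → USD.

0.9664 (arbitrage exists)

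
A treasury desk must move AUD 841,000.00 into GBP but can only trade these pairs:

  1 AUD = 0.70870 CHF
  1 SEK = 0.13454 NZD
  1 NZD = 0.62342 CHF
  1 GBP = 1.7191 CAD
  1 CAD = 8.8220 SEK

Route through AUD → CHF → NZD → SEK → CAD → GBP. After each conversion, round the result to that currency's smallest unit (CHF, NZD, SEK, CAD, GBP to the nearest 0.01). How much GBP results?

AUD 841,000.00 × 0.70870 = CHF 596,016.70
CHF 596,016.70 ÷ 0.62342 = NZD 956,043.60
NZD 956,043.60 ÷ 0.13454 = SEK 7,106,017.54
SEK 7,106,017.54 ÷ 8.8220 = CAD 805,488.27
CAD 805,488.27 ÷ 1.7191 = GBP 468,552.31

GBP 468,552.31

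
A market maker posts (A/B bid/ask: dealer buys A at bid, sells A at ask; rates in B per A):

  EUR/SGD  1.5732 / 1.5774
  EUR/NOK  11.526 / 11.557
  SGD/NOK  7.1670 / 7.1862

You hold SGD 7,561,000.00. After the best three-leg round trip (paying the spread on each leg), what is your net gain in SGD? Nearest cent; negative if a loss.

Net profit: SGD 127,059.17

Best loop SGD → EUR → NOK → SGD:
SGD 7,561,000.00 ÷ 1.5774 (buy EUR at ask) = EUR 4,793,330.80
EUR 4,793,330.80 × 11.526 (sell EUR at bid) = NOK 55,247,930.77
NOK 55,247,930.77 ÷ 7.1862 (buy SGD at ask) = SGD 7,688,059.17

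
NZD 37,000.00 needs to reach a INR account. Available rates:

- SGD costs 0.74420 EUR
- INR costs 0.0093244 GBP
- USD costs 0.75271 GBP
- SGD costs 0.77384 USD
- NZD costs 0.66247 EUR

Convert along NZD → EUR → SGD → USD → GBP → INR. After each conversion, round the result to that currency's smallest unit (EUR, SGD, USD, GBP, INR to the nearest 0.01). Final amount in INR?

INR 2,057,482.52

NZD 37,000.00 × 0.66247 = EUR 24,511.39
EUR 24,511.39 ÷ 0.74420 = SGD 32,936.56
SGD 32,936.56 × 0.77384 = USD 25,487.63
USD 25,487.63 × 0.75271 = GBP 19,184.79
GBP 19,184.79 ÷ 0.0093244 = INR 2,057,482.52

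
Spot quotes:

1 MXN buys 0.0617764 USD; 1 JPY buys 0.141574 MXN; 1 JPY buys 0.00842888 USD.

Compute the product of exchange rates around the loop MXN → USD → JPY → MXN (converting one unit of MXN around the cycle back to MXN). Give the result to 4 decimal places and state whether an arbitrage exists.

Around MXN → USD → JPY → MXN: 1 × 0.0617764 ÷ 0.00842888 × 0.141574 = 1.037615
Product > 1; profitable direction is MXN → USD → JPY → MXN.

1.0376 (arbitrage exists)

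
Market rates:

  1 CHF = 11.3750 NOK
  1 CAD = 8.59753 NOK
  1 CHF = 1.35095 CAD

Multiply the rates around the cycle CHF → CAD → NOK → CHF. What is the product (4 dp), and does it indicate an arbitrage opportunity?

1.0211 (arbitrage exists)

Around CHF → CAD → NOK → CHF: 1 × 1.35095 × 8.59753 ÷ 11.3750 = 1.021084
Product > 1; profitable direction is CHF → CAD → NOK → CHF.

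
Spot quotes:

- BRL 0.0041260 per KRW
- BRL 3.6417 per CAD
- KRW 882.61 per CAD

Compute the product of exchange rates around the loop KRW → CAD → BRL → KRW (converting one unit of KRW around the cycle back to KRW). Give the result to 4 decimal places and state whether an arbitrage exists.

1.0000 (no arbitrage)

Around KRW → CAD → BRL → KRW: 1 ÷ 882.61 × 3.6417 ÷ 0.0041260 = 1.000014
Product ≈ 1 (deviation 0.001%, within rounding noise).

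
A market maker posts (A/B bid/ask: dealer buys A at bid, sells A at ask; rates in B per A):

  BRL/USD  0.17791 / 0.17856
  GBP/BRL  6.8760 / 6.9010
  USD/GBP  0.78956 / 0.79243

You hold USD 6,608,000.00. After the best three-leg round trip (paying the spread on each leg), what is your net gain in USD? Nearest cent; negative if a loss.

Net profit: USD 159,260.91

Best loop USD → BRL → GBP → USD:
USD 6,608,000.00 ÷ 0.17856 (buy BRL at ask) = BRL 37,007,168.46
BRL 37,007,168.46 ÷ 6.9010 (buy GBP at ask) = GBP 5,362,580.56
GBP 5,362,580.56 ÷ 0.79243 (buy USD at ask) = USD 6,767,260.91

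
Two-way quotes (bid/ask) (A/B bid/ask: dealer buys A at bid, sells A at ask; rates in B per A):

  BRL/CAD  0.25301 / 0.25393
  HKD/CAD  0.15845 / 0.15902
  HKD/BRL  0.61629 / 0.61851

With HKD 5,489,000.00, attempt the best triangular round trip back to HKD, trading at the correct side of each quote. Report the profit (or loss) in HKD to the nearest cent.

Best loop HKD → CAD → BRL → HKD:
HKD 5,489,000.00 × 0.15845 (sell HKD at bid) = CAD 869,732.05
CAD 869,732.05 ÷ 0.25393 (buy BRL at ask) = BRL 3,425,085.85
BRL 3,425,085.85 ÷ 0.61851 (buy HKD at ask) = HKD 5,537,640.22

Net profit: HKD 48,640.22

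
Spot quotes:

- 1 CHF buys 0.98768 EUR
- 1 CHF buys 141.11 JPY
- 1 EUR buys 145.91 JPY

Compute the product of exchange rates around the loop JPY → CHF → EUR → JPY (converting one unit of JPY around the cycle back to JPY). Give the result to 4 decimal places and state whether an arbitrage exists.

Around JPY → CHF → EUR → JPY: 1 ÷ 141.11 × 0.98768 × 145.91 = 1.021277
Product > 1; profitable direction is JPY → CHF → EUR → JPY.

1.0213 (arbitrage exists)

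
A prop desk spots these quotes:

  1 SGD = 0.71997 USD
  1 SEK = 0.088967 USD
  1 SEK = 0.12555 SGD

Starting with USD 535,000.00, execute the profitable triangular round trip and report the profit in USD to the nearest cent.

Profitable loop is USD → SEK → SGD → USD:
USD 535,000.00 ÷ 0.088967 = SEK 6,013,465.67
SEK 6,013,465.67 × 0.12555 = SGD 754,990.61
SGD 754,990.61 × 0.71997 = USD 543,570.59
Profit = USD 543,570.59 − USD 535,000.00

Profit: USD 8,570.59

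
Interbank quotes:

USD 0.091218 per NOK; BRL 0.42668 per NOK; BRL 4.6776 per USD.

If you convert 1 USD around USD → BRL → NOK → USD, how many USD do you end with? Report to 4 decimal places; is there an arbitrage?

Around USD → BRL → NOK → USD: 1 × 4.6776 ÷ 0.42668 × 0.091218 = 1.000003
Product ≈ 1 (deviation 0.000%, within rounding noise).

1.0000 (no arbitrage)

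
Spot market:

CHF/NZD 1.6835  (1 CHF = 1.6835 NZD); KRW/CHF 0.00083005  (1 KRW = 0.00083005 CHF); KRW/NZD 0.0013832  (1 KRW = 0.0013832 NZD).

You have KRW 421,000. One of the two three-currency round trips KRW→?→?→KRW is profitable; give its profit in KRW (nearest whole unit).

Profit: KRW 4,319

Profitable loop is KRW → CHF → NZD → KRW:
KRW 421,000 × 0.00083005 = CHF 349.45
CHF 349.45 × 1.6835 = NZD 588.30
NZD 588.30 ÷ 0.0013832 = KRW 425,319
Profit = KRW 425,319 − KRW 421,000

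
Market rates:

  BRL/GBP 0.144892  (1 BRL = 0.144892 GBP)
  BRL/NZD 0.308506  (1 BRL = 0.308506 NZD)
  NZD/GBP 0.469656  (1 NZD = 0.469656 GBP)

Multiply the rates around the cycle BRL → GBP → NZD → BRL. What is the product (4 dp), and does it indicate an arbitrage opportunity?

Around BRL → GBP → NZD → BRL: 1 × 0.144892 ÷ 0.469656 ÷ 0.308506 = 1.000002
Product ≈ 1 (deviation 0.000%, within rounding noise).

1.0000 (no arbitrage)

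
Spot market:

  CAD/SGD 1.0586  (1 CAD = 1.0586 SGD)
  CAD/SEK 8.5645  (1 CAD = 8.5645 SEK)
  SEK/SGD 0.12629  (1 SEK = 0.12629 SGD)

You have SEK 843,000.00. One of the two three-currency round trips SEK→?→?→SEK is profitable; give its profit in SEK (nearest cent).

Profit: SEK 18,324.22

Profitable loop is SEK → SGD → CAD → SEK:
SEK 843,000.00 × 0.12629 = SGD 106,462.47
SGD 106,462.47 ÷ 1.0586 = CAD 100,569.12
CAD 100,569.12 × 8.5645 = SEK 861,324.22
Profit = SEK 861,324.22 − SEK 843,000.00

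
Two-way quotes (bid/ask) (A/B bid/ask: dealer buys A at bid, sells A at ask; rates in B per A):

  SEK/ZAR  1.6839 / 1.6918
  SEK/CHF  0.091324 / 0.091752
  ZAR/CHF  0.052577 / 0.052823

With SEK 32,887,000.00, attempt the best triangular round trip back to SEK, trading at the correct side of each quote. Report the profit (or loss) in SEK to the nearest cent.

Best loop SEK → CHF → ZAR → SEK:
SEK 32,887,000.00 × 0.091324 (sell SEK at bid) = CHF 3,003,372.39
CHF 3,003,372.39 ÷ 0.052823 (buy ZAR at ask) = ZAR 56,857,285.42
ZAR 56,857,285.42 ÷ 1.6918 (buy SEK at ask) = SEK 33,607,569.11

Net profit: SEK 720,569.11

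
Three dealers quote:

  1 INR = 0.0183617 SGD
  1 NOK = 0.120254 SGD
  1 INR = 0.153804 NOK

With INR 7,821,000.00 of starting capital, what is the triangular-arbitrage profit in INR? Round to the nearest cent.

Profitable loop is INR → NOK → SGD → INR:
INR 7,821,000.00 × 0.153804 = NOK 1,202,901.08
NOK 1,202,901.08 × 0.120254 = SGD 144,653.67
SGD 144,653.67 ÷ 0.0183617 = INR 7,878,010.58
Profit = INR 7,878,010.58 − INR 7,821,000.00

Profit: INR 57,010.58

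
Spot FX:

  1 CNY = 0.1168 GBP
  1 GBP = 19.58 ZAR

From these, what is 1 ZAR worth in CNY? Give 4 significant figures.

1 ZAR ÷ 19.58 = 0.0510725 GBP
0.0510725 GBP ÷ 0.1168 = 0.437265 CNY

ZAR/CNY = 0.4373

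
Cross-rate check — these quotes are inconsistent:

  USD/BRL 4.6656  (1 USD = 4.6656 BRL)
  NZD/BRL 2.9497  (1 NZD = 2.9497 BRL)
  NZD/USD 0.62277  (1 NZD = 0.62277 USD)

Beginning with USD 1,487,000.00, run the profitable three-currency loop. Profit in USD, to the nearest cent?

Profitable loop is USD → NZD → BRL → USD:
USD 1,487,000.00 ÷ 0.62277 = NZD 2,387,719.38
NZD 2,387,719.38 × 2.9497 = BRL 7,043,055.86
BRL 7,043,055.86 ÷ 4.6656 = USD 1,509,571.30
Profit = USD 1,509,571.30 − USD 1,487,000.00

Profit: USD 22,571.30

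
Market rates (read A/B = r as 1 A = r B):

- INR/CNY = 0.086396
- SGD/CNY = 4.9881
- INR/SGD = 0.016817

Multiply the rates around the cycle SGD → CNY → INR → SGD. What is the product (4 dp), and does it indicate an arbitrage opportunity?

Around SGD → CNY → INR → SGD: 1 × 4.9881 ÷ 0.086396 × 0.016817 = 0.970935
Product < 1; profitable direction is SGD → INR → CNY → SGD.

0.9709 (arbitrage exists)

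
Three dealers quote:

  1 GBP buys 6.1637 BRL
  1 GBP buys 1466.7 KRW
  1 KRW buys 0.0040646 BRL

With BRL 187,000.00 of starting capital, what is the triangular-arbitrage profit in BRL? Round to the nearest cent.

Profitable loop is BRL → KRW → GBP → BRL:
BRL 187,000.00 ÷ 0.0040646 = KRW 46,006,987
KRW 46,006,987 ÷ 1466.7 = GBP 31,367.69
GBP 31,367.69 × 6.1637 = BRL 193,341.02
Profit = BRL 193,341.02 − BRL 187,000.00

Profit: BRL 6,341.02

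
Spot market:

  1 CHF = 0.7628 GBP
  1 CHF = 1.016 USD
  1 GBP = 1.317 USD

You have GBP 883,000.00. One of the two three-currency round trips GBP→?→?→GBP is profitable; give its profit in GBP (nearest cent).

Profitable loop is GBP → CHF → USD → GBP:
GBP 883,000.00 ÷ 0.7628 = CHF 1,157,577.35
CHF 1,157,577.35 × 1.016 = USD 1,176,098.58
USD 1,176,098.58 ÷ 1.317 = GBP 893,013.35
Profit = GBP 893,013.35 − GBP 883,000.00

Profit: GBP 10,013.35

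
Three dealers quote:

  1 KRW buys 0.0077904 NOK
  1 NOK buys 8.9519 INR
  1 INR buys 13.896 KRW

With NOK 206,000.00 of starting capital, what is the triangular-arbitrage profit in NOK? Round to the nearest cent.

Profit: NOK 6,570.23

Profitable loop is NOK → KRW → INR → NOK:
NOK 206,000.00 ÷ 0.0077904 = KRW 26,442,801
KRW 26,442,801 ÷ 13.896 = INR 1,902,907.41
INR 1,902,907.41 ÷ 8.9519 = NOK 212,570.23
Profit = NOK 212,570.23 − NOK 206,000.00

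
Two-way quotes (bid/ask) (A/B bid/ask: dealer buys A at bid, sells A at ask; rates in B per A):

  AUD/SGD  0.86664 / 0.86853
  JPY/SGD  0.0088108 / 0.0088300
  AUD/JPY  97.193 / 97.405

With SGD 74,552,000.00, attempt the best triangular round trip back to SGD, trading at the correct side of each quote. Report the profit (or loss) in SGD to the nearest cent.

Net profit: SGD 568,085.68

Best loop SGD → JPY → AUD → SGD:
SGD 74,552,000.00 ÷ 0.0088300 (buy JPY at ask) = JPY 8,443,035,108
JPY 8,443,035,108 ÷ 97.405 (buy AUD at ask) = AUD 86,679,689.01
AUD 86,679,689.01 × 0.86664 (sell AUD at bid) = SGD 75,120,085.68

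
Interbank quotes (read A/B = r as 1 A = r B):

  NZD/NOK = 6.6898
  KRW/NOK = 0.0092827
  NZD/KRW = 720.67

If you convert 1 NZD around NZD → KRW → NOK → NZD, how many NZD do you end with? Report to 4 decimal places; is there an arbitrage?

Around NZD → KRW → NOK → NZD: 1 × 720.67 × 0.0092827 ÷ 6.6898 = 0.999995
Product ≈ 1 (deviation 0.001%, within rounding noise).

1.0000 (no arbitrage)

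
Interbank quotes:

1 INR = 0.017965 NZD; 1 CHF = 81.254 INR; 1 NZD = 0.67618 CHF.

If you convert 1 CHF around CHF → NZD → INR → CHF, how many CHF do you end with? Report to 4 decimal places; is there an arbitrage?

Around CHF → NZD → INR → CHF: 1 ÷ 0.67618 ÷ 0.017965 ÷ 81.254 = 1.013131
Product > 1; profitable direction is CHF → NZD → INR → CHF.

1.0131 (arbitrage exists)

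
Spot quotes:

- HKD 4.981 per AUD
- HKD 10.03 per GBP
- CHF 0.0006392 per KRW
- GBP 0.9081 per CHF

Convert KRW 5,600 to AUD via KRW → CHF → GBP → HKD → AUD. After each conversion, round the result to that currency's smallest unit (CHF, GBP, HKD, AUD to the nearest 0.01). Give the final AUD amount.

KRW 5,600 × 0.0006392 = CHF 3.58
CHF 3.58 × 0.9081 = GBP 3.25
GBP 3.25 × 10.03 = HKD 32.60
HKD 32.60 ÷ 4.981 = AUD 6.54

AUD 6.54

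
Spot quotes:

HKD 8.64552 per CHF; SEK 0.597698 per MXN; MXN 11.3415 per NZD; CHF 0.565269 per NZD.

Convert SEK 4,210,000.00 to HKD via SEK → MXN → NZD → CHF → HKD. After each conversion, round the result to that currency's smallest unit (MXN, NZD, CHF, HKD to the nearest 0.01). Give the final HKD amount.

SEK 4,210,000.00 ÷ 0.597698 = MXN 7,043,690.96
MXN 7,043,690.96 ÷ 11.3415 = NZD 621,054.62
NZD 621,054.62 × 0.565269 = CHF 351,062.92
CHF 351,062.92 × 8.64552 = HKD 3,035,121.50

HKD 3,035,121.50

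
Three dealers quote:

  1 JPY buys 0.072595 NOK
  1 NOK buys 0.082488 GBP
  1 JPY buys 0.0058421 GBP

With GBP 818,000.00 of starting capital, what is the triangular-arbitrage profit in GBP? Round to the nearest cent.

Profit: GBP 20,458.94

Profitable loop is GBP → JPY → NOK → GBP:
GBP 818,000.00 ÷ 0.0058421 = JPY 140,018,144
JPY 140,018,144 × 0.072595 = NOK 10,164,617.18
NOK 10,164,617.18 × 0.082488 = GBP 838,458.94
Profit = GBP 838,458.94 − GBP 818,000.00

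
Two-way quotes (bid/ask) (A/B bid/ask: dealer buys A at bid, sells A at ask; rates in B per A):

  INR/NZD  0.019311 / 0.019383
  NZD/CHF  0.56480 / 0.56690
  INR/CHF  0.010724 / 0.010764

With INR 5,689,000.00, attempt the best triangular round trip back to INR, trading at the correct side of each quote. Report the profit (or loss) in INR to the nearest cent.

Best loop INR → NZD → CHF → INR:
INR 5,689,000.00 × 0.019311 (sell INR at bid) = NZD 109,860.28
NZD 109,860.28 × 0.56480 (sell NZD at bid) = CHF 62,049.09
CHF 62,049.09 ÷ 0.010764 (buy INR at ask) = INR 5,764,500.70

Net profit: INR 75,500.70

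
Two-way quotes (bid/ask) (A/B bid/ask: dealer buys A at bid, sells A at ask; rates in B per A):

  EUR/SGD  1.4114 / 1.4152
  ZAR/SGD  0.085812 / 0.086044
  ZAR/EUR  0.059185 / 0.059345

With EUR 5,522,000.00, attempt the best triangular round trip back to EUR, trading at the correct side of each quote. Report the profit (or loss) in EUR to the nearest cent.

Net profit: EUR 120,121.99

Best loop EUR → ZAR → SGD → EUR:
EUR 5,522,000.00 ÷ 0.059345 (buy ZAR at ask) = ZAR 93,049,119.56
ZAR 93,049,119.56 × 0.085812 (sell ZAR at bid) = SGD 7,984,731.05
SGD 7,984,731.05 ÷ 1.4152 (buy EUR at ask) = EUR 5,642,121.99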